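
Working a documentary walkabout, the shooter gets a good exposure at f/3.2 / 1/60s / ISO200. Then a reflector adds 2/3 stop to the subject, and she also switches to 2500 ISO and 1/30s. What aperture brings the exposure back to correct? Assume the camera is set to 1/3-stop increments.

Scene light: 2/3 stop brighter.
ISO: 200 → 250 → 320 → 400 → 500 → 640 → 800 → 1000 → 1250 → 1600 → 2000 → 2500 — 3 2/3 stops raised (brighter).
Shutter speed: 1/60 → 1/50 → 1/40 → 1/30 — 1 stop slower (brighter).
Net so far: 5 1/3 stops brighter. Aperture: f/3.2 → f/3.5 → f/4 → f/4.5 → f/5 → f/5.6 → f/6.3 → f/7.1 → f/8 → f/9 → f/10 → f/11 → f/13 → f/14 → f/16 → f/18 → f/20.

f/20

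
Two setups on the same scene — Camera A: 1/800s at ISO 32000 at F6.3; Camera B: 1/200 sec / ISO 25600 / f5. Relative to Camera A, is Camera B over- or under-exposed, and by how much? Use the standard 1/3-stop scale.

2 1/3 stops brighter

Aperture: f/6.3 → f/5.6 → f/5 — 2/3 stop wider (brighter).
Shutter speed: 1/800 → 1/640 → 1/500 → 1/400 → 1/320 → 1/250 → 1/200 — 2 stops longer (brighter).
ISO: 32000 → 25600 — 1/3 stop dropped (darker).
Net: +2/3 +2 −1/3 = +2 1/3 stops.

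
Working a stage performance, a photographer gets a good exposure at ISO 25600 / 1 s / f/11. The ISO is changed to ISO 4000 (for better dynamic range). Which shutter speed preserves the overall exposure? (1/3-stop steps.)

ISO: 25600 → 20000 → 16000 → 12800 → 10000 → 8000 → 6400 → 5000 → 4000 — 2 2/3 stops dropped (darker).
Need 2 2/3 stops brighter from the shutter speed: 1 → 1.3 → 1.6 → 2 → 2.5 → 3.2 → 4 → 5 → 6.

6 s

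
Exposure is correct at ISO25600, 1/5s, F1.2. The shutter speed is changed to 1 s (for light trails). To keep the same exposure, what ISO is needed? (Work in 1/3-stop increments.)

Shutter speed: 1/5 → 1/4 → 0.3 → 0.4 → 0.5 → 0.6 → 0.8 → 1 — 2 1/3 stops longer (brighter).
Need 2 1/3 stops darker from the ISO: 25600 → 20000 → 16000 → 12800 → 10000 → 8000 → 6400 → 5000.

ISO 5000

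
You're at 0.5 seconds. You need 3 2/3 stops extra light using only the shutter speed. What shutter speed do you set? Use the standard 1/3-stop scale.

Shutter speed: 0.5 → 0.6 → 0.8 → 1 → 1.3 → 1.6 → 2 → 2.5 → 3.2 → 4 → 5 → 6 — 3 2/3 stops slower (brighter).

6 s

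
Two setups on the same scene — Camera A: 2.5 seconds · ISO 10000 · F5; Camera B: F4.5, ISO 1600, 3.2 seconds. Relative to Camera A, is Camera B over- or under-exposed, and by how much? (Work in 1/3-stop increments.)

Aperture: f/5 → f/4.5 — 1/3 stop larger aperture (brighter).
Shutter speed: 2.5 → 3.2 — 1/3 stop longer (brighter).
ISO: 10000 → 8000 → 6400 → 5000 → 4000 → 3200 → 2500 → 2000 → 1600 — 2 2/3 stops dropped (darker).
Net: +1/3 +1/3 −2 2/3 = −2 stops.

2 stops darker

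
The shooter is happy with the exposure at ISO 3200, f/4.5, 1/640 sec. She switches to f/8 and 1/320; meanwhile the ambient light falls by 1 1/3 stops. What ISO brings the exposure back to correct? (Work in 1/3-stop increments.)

Scene light: 1 1/3 stops darker.
Aperture: f/4.5 → f/5 → f/5.6 → f/6.3 → f/7.1 → f/8 — 1 2/3 stops smaller aperture (darker).
Shutter speed: 1/640 → 1/500 → 1/400 → 1/320 — 1 stop longer (brighter).
Net so far: 2 stops darker. ISO: 3200 → 4000 → 5000 → 6400 → 8000 → 10000 → 12800.

ISO 12800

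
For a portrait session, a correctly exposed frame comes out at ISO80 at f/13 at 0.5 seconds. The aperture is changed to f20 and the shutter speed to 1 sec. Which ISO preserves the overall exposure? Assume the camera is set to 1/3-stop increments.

Aperture: f/13 → f/14 → f/16 → f/18 → f/20 — 1 1/3 stops narrower (darker).
Shutter speed: 0.5 → 0.6 → 0.8 → 1 — 1 stop longer (brighter).
Net change so far: 1/3 stop darker. Offset with the ISO: 80 → 100.

ISO 100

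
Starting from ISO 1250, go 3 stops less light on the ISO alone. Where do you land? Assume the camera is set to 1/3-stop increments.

ISO: 1250 → 1000 → 800 → 640 → 500 → 400 → 320 → 250 → 200 → 160 — 3 stops lower (darker).

ISO 160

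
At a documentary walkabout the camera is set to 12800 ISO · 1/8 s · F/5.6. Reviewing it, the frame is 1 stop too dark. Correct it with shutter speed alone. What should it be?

1/4s

Underexposed by 1 stop → need 1 stop brighter.
Shutter speed: 1/8 → 1/4.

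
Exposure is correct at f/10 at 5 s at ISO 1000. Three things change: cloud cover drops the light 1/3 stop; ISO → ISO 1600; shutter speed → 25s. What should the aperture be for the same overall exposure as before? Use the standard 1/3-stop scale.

f/25

Scene light: 1/3 stop darker.
ISO: 1000 → 1250 → 1600 — 2/3 stop higher (brighter).
Shutter speed: 5 → 6 → 8 → 10 → 13 → 15 → 20 → 25 — 2 1/3 stops longer (brighter).
Net so far: 2 2/3 stops brighter. Aperture: f/10 → f/11 → f/13 → f/14 → f/16 → f/18 → f/20 → f/22 → f/25.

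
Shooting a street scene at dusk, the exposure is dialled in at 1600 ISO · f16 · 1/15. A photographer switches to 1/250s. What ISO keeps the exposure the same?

Shutter speed: 1/15 → 1/30 → 1/60 → 1/125 → 1/250 — 4 stops faster (darker).
Need 4 stops brighter from the ISO: 1600 → 3200 → 6400 → 12800 → 25600.

ISO 25600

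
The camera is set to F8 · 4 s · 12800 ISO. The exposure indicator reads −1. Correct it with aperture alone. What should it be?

Underexposed by 1 stop → need 1 stop brighter.
Aperture: f/8 → f/5.6.

f/5.6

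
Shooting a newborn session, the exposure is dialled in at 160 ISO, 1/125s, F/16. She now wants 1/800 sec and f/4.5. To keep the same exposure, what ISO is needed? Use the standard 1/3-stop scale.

Shutter speed: 1/125 → 1/160 → 1/200 → 1/250 → 1/320 → 1/400 → 1/500 → 1/640 → 1/800 — 2 2/3 stops faster (darker).
Aperture: f/16 → f/14 → f/13 → f/11 → f/10 → f/9 → f/8 → f/7.1 → f/6.3 → f/5.6 → f/5 → f/4.5 — 3 2/3 stops wider (brighter).
Net change so far: 1 stop brighter. Offset with the ISO: 160 → 125 → 100 → 80.

ISO 80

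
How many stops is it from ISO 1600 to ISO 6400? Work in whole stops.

2 stops

1600 → 3200 → 6400 — count the steps: 2 stops.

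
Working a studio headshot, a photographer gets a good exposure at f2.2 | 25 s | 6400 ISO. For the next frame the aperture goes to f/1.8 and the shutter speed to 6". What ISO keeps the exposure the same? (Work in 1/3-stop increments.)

ISO 16000

Aperture: f/2.2 → f/2 → f/1.8 — 2/3 stop opened up (brighter).
Shutter speed: 25 → 20 → 15 → 13 → 10 → 8 → 6 — 2 stops shorter (darker).
Net change so far: 1 1/3 stops darker. Offset with the ISO: 6400 → 8000 → 10000 → 12800 → 16000.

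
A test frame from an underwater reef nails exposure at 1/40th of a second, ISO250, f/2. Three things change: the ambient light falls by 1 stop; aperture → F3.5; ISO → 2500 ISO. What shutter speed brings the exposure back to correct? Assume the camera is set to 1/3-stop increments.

1/60s

Scene light: 1 stop darker.
Aperture: f/2 → f/2.2 → f/2.5 → f/2.8 → f/3.2 → f/3.5 — 1 2/3 stops stopped down (darker).
ISO: 250 → 320 → 400 → 500 → 640 → 800 → 1000 → 1250 → 1600 → 2000 → 2500 — 3 1/3 stops raised (brighter).
Net so far: 2/3 stop brighter. Shutter speed: 1/40 → 1/50 → 1/60.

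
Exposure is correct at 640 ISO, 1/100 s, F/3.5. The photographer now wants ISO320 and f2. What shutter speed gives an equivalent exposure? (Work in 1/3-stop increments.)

1/160s

ISO: 640 → 500 → 400 → 320 — 1 stop lower (darker).
Aperture: f/3.5 → f/3.2 → f/2.8 → f/2.5 → f/2.2 → f/2 — 1 2/3 stops opened up (brighter).
Net change so far: 2/3 stop brighter. Offset with the shutter speed: 1/100 → 1/125 → 1/160.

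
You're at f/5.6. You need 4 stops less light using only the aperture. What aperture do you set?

Aperture: f/5.6 → f/8 → f/11 → f/16 → f/22 — 4 stops smaller aperture (darker).

f/22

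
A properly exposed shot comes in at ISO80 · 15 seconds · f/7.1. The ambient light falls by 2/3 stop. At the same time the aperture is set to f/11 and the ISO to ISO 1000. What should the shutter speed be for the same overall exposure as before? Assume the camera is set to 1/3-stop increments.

Scene light: 2/3 stop darker.
Aperture: f/7.1 → f/8 → f/9 → f/10 → f/11 — 1 1/3 stops smaller aperture (darker).
ISO: 80 → 100 → 125 → 160 → 200 → 250 → 320 → 400 → 500 → 640 → 800 → 1000 — 3 2/3 stops raised (brighter).
Net so far: 1 2/3 stops brighter. Shutter speed: 15 → 13 → 10 → 8 → 6 → 5.

5 s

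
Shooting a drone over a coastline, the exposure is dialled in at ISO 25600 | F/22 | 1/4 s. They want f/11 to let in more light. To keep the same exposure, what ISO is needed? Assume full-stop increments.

Aperture: f/22 → f/16 → f/11 — 2 stops opened up (brighter).
Need 2 stops darker from the ISO: 25600 → 12800 → 6400.

ISO 6400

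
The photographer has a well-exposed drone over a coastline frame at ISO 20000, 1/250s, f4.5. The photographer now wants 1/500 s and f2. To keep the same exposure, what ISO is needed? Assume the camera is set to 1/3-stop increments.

Shutter speed: 1/250 → 1/320 → 1/400 → 1/500 — 1 stop faster (darker).
Aperture: f/4.5 → f/4 → f/3.5 → f/3.2 → f/2.8 → f/2.5 → f/2.2 → f/2 — 2 1/3 stops larger aperture (brighter).
Net change so far: 1 1/3 stops brighter. Offset with the ISO: 20000 → 16000 → 12800 → 10000 → 8000.

ISO 8000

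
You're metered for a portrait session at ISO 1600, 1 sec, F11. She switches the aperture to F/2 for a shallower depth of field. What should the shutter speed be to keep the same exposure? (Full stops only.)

1/30s

Aperture: f/11 → f/8 → f/5.6 → f/4 → f/2.8 → f/2 — 5 stops wider (brighter).
Need 5 stops darker from the shutter speed: 1 → 1/2 → 1/4 → 1/8 → 1/15 → 1/30.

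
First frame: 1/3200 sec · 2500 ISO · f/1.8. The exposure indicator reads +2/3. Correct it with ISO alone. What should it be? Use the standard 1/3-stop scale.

Overexposed by 2/3 stop → need 2/3 stop darker.
ISO: 2500 → 2000 → 1600.

ISO 1600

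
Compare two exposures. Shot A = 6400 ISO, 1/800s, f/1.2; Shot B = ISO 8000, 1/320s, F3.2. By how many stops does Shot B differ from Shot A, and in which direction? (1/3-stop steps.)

1 stop darker

Aperture: f/1.2 → f/1.4 → f/1.6 → f/1.8 → f/2 → f/2.2 → f/2.5 → f/2.8 → f/3.2 — 2 2/3 stops smaller aperture (darker).
Shutter speed: 1/800 → 1/640 → 1/500 → 1/400 → 1/320 — 1 1/3 stops slower (brighter).
ISO: 6400 → 8000 — 1/3 stop raised (brighter).
Net: −2 2/3 +1 1/3 +1/3 = −1 stop.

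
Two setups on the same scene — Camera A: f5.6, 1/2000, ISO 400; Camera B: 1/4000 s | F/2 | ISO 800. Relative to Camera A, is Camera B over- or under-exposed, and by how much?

3 stops brighter

Aperture: f/5.6 → f/4 → f/2.8 → f/2 — 3 stops larger aperture (brighter).
Shutter speed: 1/2000 → 1/4000 — 1 stop faster (darker).
ISO: 400 → 800 — 1 stop raised (brighter).
Net: +3 −1 +1 = +3 stops.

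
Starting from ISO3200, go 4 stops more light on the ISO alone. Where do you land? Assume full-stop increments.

ISO 51200

ISO: 3200 → 6400 → 12800 → 25600 → 51200 — 4 stops raised (brighter).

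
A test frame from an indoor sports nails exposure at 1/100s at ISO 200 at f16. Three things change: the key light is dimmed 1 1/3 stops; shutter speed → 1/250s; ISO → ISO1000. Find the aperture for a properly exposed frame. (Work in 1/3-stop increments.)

Scene light: 1 1/3 stops darker.
Shutter speed: 1/100 → 1/125 → 1/160 → 1/200 → 1/250 — 1 1/3 stops faster (darker).
ISO: 200 → 250 → 320 → 400 → 500 → 640 → 800 → 1000 — 2 1/3 stops higher (brighter).
Net so far: 1/3 stop darker. Aperture: f/16 → f/14.

f/14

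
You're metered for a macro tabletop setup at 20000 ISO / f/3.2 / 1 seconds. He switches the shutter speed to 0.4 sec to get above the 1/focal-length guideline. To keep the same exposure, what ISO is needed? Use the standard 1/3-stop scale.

Shutter speed: 1 → 0.8 → 0.6 → 0.5 → 0.4 — 1 1/3 stops faster (darker).
Need 1 1/3 stops brighter from the ISO: 20000 → 25600 → 32000 → 40000 → 51200.

ISO 51200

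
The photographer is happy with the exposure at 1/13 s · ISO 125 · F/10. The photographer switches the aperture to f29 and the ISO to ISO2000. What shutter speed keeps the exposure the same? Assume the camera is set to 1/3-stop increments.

Aperture: f/10 → f/11 → f/13 → f/14 → f/16 → f/18 → f/20 → f/22 → f/25 → f/29 — 3 stops smaller aperture (darker).
ISO: 125 → 160 → 200 → 250 → 320 → 400 → 500 → 640 → 800 → 1000 → 1250 → 1600 → 2000 — 4 stops raised (brighter).
Net change so far: 1 stop brighter. Offset with the shutter speed: 1/13 → 1/15 → 1/20 → 1/25.

1/25s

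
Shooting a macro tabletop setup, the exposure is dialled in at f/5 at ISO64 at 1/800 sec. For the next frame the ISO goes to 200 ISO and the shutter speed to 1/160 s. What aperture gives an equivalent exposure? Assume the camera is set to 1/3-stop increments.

ISO: 64 → 80 → 100 → 125 → 160 → 200 — 1 2/3 stops higher (brighter).
Shutter speed: 1/800 → 1/640 → 1/500 → 1/400 → 1/320 → 1/250 → 1/200 → 1/160 — 2 1/3 stops slower (brighter).
Net change so far: 4 stops brighter. Offset with the aperture: f/5 → f/5.6 → f/6.3 → f/7.1 → f/8 → f/9 → f/10 → f/11 → f/13 → f/14 → f/16 → f/18 → f/20.

f/20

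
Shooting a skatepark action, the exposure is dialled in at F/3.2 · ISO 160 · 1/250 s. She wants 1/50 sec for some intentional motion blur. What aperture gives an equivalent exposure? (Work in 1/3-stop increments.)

Shutter speed: 1/250 → 1/200 → 1/160 → 1/125 → 1/100 → 1/80 → 1/60 → 1/50 — 2 1/3 stops longer (brighter).
Need 2 1/3 stops darker from the aperture: f/3.2 → f/3.5 → f/4 → f/4.5 → f/5 → f/5.6 → f/6.3 → f/7.1.

f/7.1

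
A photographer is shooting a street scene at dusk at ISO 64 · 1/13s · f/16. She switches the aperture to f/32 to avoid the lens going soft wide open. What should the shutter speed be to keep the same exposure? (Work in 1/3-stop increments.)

Aperture: f/16 → f/18 → f/20 → f/22 → f/25 → f/29 → f/32 — 2 stops stopped down (darker).
Need 2 stops brighter from the shutter speed: 1/13 → 1/10 → 1/8 → 1/6 → 1/5 → 1/4 → 0.3.

0.3 s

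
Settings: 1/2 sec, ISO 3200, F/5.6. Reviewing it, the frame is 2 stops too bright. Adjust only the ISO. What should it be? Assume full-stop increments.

ISO 800

Overexposed by 2 stops → need 2 stops darker.
ISO: 3200 → 1600 → 800.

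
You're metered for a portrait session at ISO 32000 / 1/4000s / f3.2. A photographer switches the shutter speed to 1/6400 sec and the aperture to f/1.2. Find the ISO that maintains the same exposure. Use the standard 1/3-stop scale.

ISO 8000

Shutter speed: 1/4000 → 1/5000 → 1/6400 — 2/3 stop faster (darker).
Aperture: f/3.2 → f/2.8 → f/2.5 → f/2.2 → f/2 → f/1.8 → f/1.6 → f/1.4 → f/1.2 — 2 2/3 stops wider (brighter).
Net change so far: 2 stops brighter. Offset with the ISO: 32000 → 25600 → 20000 → 16000 → 12800 → 10000 → 8000.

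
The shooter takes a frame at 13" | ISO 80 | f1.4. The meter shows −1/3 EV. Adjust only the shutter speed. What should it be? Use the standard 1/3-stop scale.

15 s

Underexposed by 1/3 stop → need 1/3 stop brighter.
Shutter speed: 13 → 15.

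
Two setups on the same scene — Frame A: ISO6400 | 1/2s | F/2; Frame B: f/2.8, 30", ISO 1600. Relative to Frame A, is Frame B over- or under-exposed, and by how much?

3 stops brighter

Aperture: f/2 → f/2.8 — 1 stop stopped down (darker).
Shutter speed: 1/2 → 1 → 2 → 4 → 8 → 15 → 30 — 6 stops longer (brighter).
ISO: 6400 → 3200 → 1600 — 2 stops dropped (darker).
Net: −1 +6 −2 = +3 stops.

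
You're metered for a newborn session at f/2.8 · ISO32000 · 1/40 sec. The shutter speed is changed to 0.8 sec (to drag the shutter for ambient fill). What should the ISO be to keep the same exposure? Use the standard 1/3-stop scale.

ISO 1000

Shutter speed: 1/40 → 1/30 → 1/25 → 1/20 → 1/15 → 1/13 → 1/10 → 1/8 → 1/6 → 1/5 → 1/4 → 0.3 → 0.4 → 0.5 → 0.6 → 0.8 — 5 stops longer (brighter).
Need 5 stops darker from the ISO: 32000 → 25600 → 20000 → 16000 → 12800 → 10000 → 8000 → 6400 → 5000 → 4000 → 3200 → 2500 → 2000 → 1600 → 1250 → 1000.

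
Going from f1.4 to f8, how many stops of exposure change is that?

f/1.4 → f/2 → f/2.8 → f/4 → f/5.6 → f/8 — count the steps: 5 stops.

5 stops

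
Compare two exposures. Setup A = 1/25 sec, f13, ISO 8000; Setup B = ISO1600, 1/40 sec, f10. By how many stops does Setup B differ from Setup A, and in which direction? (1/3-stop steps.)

2 1/3 stops darker

Aperture: f/13 → f/11 → f/10 — 2/3 stop wider (brighter).
Shutter speed: 1/25 → 1/30 → 1/40 — 2/3 stop shorter (darker).
ISO: 8000 → 6400 → 5000 → 4000 → 3200 → 2500 → 2000 → 1600 — 2 1/3 stops lower (darker).
Net: +2/3 −2/3 −2 1/3 = −2 1/3 stops.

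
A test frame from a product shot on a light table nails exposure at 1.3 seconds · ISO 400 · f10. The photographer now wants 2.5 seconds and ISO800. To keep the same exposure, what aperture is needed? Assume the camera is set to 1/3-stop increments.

Shutter speed: 1.3 → 1.6 → 2 → 2.5 — 1 stop longer (brighter).
ISO: 400 → 500 → 640 → 800 — 1 stop higher (brighter).
Net change so far: 2 stops brighter. Offset with the aperture: f/10 → f/11 → f/13 → f/14 → f/16 → f/18 → f/20.

f/20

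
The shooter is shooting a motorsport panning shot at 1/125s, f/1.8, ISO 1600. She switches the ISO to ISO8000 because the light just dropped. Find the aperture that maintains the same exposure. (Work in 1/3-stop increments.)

f/4

ISO: 1600 → 2000 → 2500 → 3200 → 4000 → 5000 → 6400 → 8000 — 2 1/3 stops higher (brighter).
Need 2 1/3 stops darker from the aperture: f/1.8 → f/2 → f/2.2 → f/2.5 → f/2.8 → f/3.2 → f/3.5 → f/4.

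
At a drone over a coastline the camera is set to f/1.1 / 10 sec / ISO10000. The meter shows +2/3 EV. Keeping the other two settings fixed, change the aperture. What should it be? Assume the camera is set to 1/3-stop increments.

f/1.4

Overexposed by 2/3 stop → need 2/3 stop darker.
Aperture: f/1.1 → f/1.2 → f/1.4.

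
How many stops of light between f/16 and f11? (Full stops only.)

f/16 → f/11 — count the steps: 1 stop.

1 stop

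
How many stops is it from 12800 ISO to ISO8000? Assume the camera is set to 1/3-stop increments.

12800 → 10000 → 8000 — count the steps: 2 third-stops = 2/3 stop.

2/3 stop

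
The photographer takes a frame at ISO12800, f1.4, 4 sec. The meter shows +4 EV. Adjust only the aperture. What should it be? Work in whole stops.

f/5.6

Overexposed by 4 stops → need 4 stops darker.
Aperture: f/1.4 → f/2 → f/2.8 → f/4 → f/5.6.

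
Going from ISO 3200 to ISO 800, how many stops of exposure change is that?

2 stops

3200 → 1600 → 800 — count the steps: 2 stops.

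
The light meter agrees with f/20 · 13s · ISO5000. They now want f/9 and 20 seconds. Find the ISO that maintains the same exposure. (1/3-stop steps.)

ISO 640

Aperture: f/20 → f/18 → f/16 → f/14 → f/13 → f/11 → f/10 → f/9 — 2 1/3 stops larger aperture (brighter).
Shutter speed: 13 → 15 → 20 — 2/3 stop slower (brighter).
Net change so far: 3 stops brighter. Offset with the ISO: 5000 → 4000 → 3200 → 2500 → 2000 → 1600 → 1250 → 1000 → 800 → 640.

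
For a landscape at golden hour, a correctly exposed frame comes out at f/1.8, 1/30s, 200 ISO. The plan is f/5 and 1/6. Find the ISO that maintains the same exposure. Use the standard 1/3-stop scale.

ISO 320

Aperture: f/1.8 → f/2 → f/2.2 → f/2.5 → f/2.8 → f/3.2 → f/3.5 → f/4 → f/4.5 → f/5 — 3 stops stopped down (darker).
Shutter speed: 1/30 → 1/25 → 1/20 → 1/15 → 1/13 → 1/10 → 1/8 → 1/6 — 2 1/3 stops slower (brighter).
Net change so far: 2/3 stop darker. Offset with the ISO: 200 → 250 → 320.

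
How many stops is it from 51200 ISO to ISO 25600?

1 stop

51200 → 25600 — count the steps: 1 stop.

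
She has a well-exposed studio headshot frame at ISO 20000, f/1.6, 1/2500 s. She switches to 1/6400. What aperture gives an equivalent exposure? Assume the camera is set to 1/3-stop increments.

Shutter speed: 1/2500 → 1/3200 → 1/4000 → 1/5000 → 1/6400 — 1 1/3 stops faster (darker).
Need 1 1/3 stops brighter from the aperture: f/1.6 → f/1.4 → f/1.2 → f/1.1 → f/1.0.

f/1.0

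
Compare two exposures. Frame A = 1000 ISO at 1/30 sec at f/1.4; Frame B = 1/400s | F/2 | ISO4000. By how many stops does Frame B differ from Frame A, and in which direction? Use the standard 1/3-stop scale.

2 2/3 stops darker

Aperture: f/1.4 → f/1.6 → f/1.8 → f/2 — 1 stop stopped down (darker).
Shutter speed: 1/30 → 1/40 → 1/50 → 1/60 → 1/80 → 1/100 → 1/125 → 1/160 → 1/200 → 1/250 → 1/320 → 1/400 — 3 2/3 stops shorter (darker).
ISO: 1000 → 1250 → 1600 → 2000 → 2500 → 3200 → 4000 — 2 stops higher (brighter).
Net: −1 −3 2/3 +2 = −2 2/3 stops.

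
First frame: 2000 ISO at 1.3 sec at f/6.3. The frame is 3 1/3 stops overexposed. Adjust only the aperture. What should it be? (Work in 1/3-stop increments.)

Overexposed by 3 1/3 stops → need 3 1/3 stops darker.
Aperture: f/6.3 → f/7.1 → f/8 → f/9 → f/10 → f/11 → f/13 → f/14 → f/16 → f/18 → f/20.

f/20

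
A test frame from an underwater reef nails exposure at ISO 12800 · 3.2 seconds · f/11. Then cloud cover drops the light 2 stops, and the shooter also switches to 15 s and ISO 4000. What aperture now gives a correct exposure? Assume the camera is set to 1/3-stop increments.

f/7.1

Scene light: 2 stops darker.
Shutter speed: 3.2 → 4 → 5 → 6 → 8 → 10 → 13 → 15 — 2 1/3 stops longer (brighter).
ISO: 12800 → 10000 → 8000 → 6400 → 5000 → 4000 — 1 2/3 stops dropped (darker).
Net so far: 1 1/3 stops darker. Aperture: f/11 → f/10 → f/9 → f/8 → f/7.1.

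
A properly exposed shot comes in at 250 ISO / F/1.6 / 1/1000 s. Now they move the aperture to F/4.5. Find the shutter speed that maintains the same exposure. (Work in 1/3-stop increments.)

1/125s

Aperture: f/1.6 → f/1.8 → f/2 → f/2.2 → f/2.5 → f/2.8 → f/3.2 → f/3.5 → f/4 → f/4.5 — 3 stops narrower (darker).
Need 3 stops brighter from the shutter speed: 1/1000 → 1/800 → 1/640 → 1/500 → 1/400 → 1/320 → 1/250 → 1/200 → 1/160 → 1/125.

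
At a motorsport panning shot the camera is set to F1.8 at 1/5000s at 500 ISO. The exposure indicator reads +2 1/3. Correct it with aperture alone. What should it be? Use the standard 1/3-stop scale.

Overexposed by 2 1/3 stops → need 2 1/3 stops darker.
Aperture: f/1.8 → f/2 → f/2.2 → f/2.5 → f/2.8 → f/3.2 → f/3.5 → f/4.

f/4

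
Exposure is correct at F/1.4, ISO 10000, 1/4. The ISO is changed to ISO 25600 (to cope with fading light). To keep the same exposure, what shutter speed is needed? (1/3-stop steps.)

ISO: 10000 → 12800 → 16000 → 20000 → 25600 — 1 1/3 stops higher (brighter).
Need 1 1/3 stops darker from the shutter speed: 1/4 → 1/5 → 1/6 → 1/8 → 1/10.

1/10s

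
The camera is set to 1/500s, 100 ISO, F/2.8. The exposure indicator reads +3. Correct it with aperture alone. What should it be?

f/8

Overexposed by 3 stops → need 3 stops darker.
Aperture: f/2.8 → f/4 → f/5.6 → f/8.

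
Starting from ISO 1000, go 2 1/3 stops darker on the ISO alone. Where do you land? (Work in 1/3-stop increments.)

ISO: 1000 → 800 → 640 → 500 → 400 → 320 → 250 → 200 — 2 1/3 stops dropped (darker).

ISO 200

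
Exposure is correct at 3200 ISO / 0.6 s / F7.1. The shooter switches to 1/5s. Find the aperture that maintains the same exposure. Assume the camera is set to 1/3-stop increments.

Shutter speed: 0.6 → 0.5 → 0.4 → 0.3 → 1/4 → 1/5 — 1 2/3 stops faster (darker).
Need 1 2/3 stops brighter from the aperture: f/7.1 → f/6.3 → f/5.6 → f/5 → f/4.5 → f/4.

f/4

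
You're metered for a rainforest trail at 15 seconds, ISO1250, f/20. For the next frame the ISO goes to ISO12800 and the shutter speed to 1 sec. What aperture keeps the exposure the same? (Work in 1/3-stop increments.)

ISO: 1250 → 1600 → 2000 → 2500 → 3200 → 4000 → 5000 → 6400 → 8000 → 10000 → 12800 — 3 1/3 stops higher (brighter).
Shutter speed: 15 → 13 → 10 → 8 → 6 → 5 → 4 → 3.2 → 2.5 → 2 → 1.6 → 1.3 → 1 — 4 stops shorter (darker).
Net change so far: 2/3 stop darker. Offset with the aperture: f/20 → f/18 → f/16.

f/16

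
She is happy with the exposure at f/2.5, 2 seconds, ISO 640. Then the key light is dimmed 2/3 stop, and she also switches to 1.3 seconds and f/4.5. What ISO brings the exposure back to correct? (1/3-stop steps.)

ISO 5000

Scene light: 2/3 stop darker.
Shutter speed: 2 → 1.6 → 1.3 — 2/3 stop faster (darker).
Aperture: f/2.5 → f/2.8 → f/3.2 → f/3.5 → f/4 → f/4.5 — 1 2/3 stops smaller aperture (darker).
Net so far: 3 stops darker. ISO: 640 → 800 → 1000 → 1250 → 1600 → 2000 → 2500 → 3200 → 4000 → 5000.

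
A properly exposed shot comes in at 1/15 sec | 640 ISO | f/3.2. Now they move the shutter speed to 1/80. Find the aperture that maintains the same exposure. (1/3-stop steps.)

f/1.4

Shutter speed: 1/15 → 1/20 → 1/25 → 1/30 → 1/40 → 1/50 → 1/60 → 1/80 — 2 1/3 stops faster (darker).
Need 2 1/3 stops brighter from the aperture: f/3.2 → f/2.8 → f/2.5 → f/2.2 → f/2 → f/1.8 → f/1.6 → f/1.4.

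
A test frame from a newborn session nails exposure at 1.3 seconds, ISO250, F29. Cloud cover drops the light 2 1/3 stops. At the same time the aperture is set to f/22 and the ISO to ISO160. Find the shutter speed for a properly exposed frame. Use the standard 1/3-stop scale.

Scene light: 2 1/3 stops darker.
Aperture: f/29 → f/25 → f/22 — 2/3 stop wider (brighter).
ISO: 250 → 200 → 160 — 2/3 stop lower (darker).
Net so far: 2 1/3 stops darker. Shutter speed: 1.3 → 1.6 → 2 → 2.5 → 3.2 → 4 → 5 → 6.

6 s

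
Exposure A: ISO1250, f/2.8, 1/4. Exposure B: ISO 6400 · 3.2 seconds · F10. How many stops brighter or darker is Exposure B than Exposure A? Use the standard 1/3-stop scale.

2 1/3 stops brighter

Aperture: f/2.8 → f/3.2 → f/3.5 → f/4 → f/4.5 → f/5 → f/5.6 → f/6.3 → f/7.1 → f/8 → f/9 → f/10 — 3 2/3 stops stopped down (darker).
Shutter speed: 1/4 → 0.3 → 0.4 → 0.5 → 0.6 → 0.8 → 1 → 1.3 → 1.6 → 2 → 2.5 → 3.2 — 3 2/3 stops longer (brighter).
ISO: 1250 → 1600 → 2000 → 2500 → 3200 → 4000 → 5000 → 6400 — 2 1/3 stops raised (brighter).
Net: −3 2/3 +3 2/3 +2 1/3 = +2 1/3 stops.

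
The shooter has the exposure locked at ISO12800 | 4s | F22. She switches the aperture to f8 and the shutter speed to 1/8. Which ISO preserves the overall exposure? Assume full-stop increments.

ISO 51200

Aperture: f/22 → f/16 → f/11 → f/8 — 3 stops larger aperture (brighter).
Shutter speed: 4 → 2 → 1 → 1/2 → 1/4 → 1/8 — 5 stops faster (darker).
Net change so far: 2 stops darker. Offset with the ISO: 12800 → 25600 → 51200.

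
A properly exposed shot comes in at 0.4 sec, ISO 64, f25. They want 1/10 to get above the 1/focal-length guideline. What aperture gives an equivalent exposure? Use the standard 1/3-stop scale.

f/13

Shutter speed: 0.4 → 0.3 → 1/4 → 1/5 → 1/6 → 1/8 → 1/10 — 2 stops faster (darker).
Need 2 stops brighter from the aperture: f/25 → f/22 → f/20 → f/18 → f/16 → f/14 → f/13.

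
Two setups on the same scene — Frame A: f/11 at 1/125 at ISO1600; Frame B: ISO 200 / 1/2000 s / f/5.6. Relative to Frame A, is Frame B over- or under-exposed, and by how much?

Aperture: f/11 → f/8 → f/5.6 — 2 stops larger aperture (brighter).
Shutter speed: 1/125 → 1/250 → 1/500 → 1/1000 → 1/2000 — 4 stops faster (darker).
ISO: 1600 → 800 → 400 → 200 — 3 stops dropped (darker).
Net: +2 −4 −3 = −5 stops.

5 stops darker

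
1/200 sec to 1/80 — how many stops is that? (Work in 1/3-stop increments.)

1/200 → 1/160 → 1/125 → 1/100 → 1/80 — count the steps: 4 third-stops = 1 1/3 stops.

1 1/3 stops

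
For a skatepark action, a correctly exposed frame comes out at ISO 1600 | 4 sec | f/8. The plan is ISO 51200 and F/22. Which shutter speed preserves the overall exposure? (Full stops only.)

1 s

ISO: 1600 → 3200 → 6400 → 12800 → 25600 → 51200 — 5 stops raised (brighter).
Aperture: f/8 → f/11 → f/16 → f/22 — 3 stops narrower (darker).
Net change so far: 2 stops brighter. Offset with the shutter speed: 4 → 2 → 1.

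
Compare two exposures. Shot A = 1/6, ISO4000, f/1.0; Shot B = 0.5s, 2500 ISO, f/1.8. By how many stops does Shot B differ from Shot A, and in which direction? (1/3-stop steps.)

Aperture: f/1.0 → f/1.1 → f/1.2 → f/1.4 → f/1.6 → f/1.8 — 1 2/3 stops smaller aperture (darker).
Shutter speed: 1/6 → 1/5 → 1/4 → 0.3 → 0.4 → 0.5 — 1 2/3 stops slower (brighter).
ISO: 4000 → 3200 → 2500 — 2/3 stop dropped (darker).
Net: −1 2/3 +1 2/3 −2/3 = −2/3 stops.

2/3 stop darker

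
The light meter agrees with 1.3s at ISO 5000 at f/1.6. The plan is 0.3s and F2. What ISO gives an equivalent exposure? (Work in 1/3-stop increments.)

ISO 32000

Shutter speed: 1.3 → 1 → 0.8 → 0.6 → 0.5 → 0.4 → 0.3 — 2 stops shorter (darker).
Aperture: f/1.6 → f/1.8 → f/2 — 2/3 stop smaller aperture (darker).
Net change so far: 2 2/3 stops darker. Offset with the ISO: 5000 → 6400 → 8000 → 10000 → 12800 → 16000 → 20000 → 25600 → 32000.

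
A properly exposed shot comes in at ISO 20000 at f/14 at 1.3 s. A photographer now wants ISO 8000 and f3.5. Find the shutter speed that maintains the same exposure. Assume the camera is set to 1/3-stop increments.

ISO: 20000 → 16000 → 12800 → 10000 → 8000 — 1 1/3 stops dropped (darker).
Aperture: f/14 → f/13 → f/11 → f/10 → f/9 → f/8 → f/7.1 → f/6.3 → f/5.6 → f/5 → f/4.5 → f/4 → f/3.5 — 4 stops wider (brighter).
Net change so far: 2 2/3 stops brighter. Offset with the shutter speed: 1.3 → 1 → 0.8 → 0.6 → 0.5 → 0.4 → 0.3 → 1/4 → 1/5.

1/5s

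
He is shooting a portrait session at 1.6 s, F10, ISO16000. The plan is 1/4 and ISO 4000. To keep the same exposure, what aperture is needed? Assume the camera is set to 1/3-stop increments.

f/2

Shutter speed: 1.6 → 1.3 → 1 → 0.8 → 0.6 → 0.5 → 0.4 → 0.3 → 1/4 — 2 2/3 stops faster (darker).
ISO: 16000 → 12800 → 10000 → 8000 → 6400 → 5000 → 4000 — 2 stops lower (darker).
Net change so far: 4 2/3 stops darker. Offset with the aperture: f/10 → f/9 → f/8 → f/7.1 → f/6.3 → f/5.6 → f/5 → f/4.5 → f/4 → f/3.5 → f/3.2 → f/2.8 → f/2.5 → f/2.2 → f/2.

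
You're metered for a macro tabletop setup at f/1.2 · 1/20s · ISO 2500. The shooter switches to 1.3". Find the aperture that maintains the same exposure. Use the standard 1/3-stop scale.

Shutter speed: 1/20 → 1/15 → 1/13 → 1/10 → 1/8 → 1/6 → 1/5 → 1/4 → 0.3 → 0.4 → 0.5 → 0.6 → 0.8 → 1 → 1.3 — 4 2/3 stops slower (brighter).
Need 4 2/3 stops darker from the aperture: f/1.2 → f/1.4 → f/1.6 → f/1.8 → f/2 → f/2.2 → f/2.5 → f/2.8 → f/3.2 → f/3.5 → f/4 → f/4.5 → f/5 → f/5.6 → f/6.3.

f/6.3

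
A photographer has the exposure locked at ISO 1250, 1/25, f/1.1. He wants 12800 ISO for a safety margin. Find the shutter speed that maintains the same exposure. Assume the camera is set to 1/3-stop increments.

ISO: 1250 → 1600 → 2000 → 2500 → 3200 → 4000 → 5000 → 6400 → 8000 → 10000 → 12800 — 3 1/3 stops raised (brighter).
Need 3 1/3 stops darker from the shutter speed: 1/25 → 1/30 → 1/40 → 1/50 → 1/60 → 1/80 → 1/100 → 1/125 → 1/160 → 1/200 → 1/250.

1/250s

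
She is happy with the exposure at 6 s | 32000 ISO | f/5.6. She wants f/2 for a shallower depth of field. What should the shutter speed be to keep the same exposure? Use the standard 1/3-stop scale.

Aperture: f/5.6 → f/5 → f/4.5 → f/4 → f/3.5 → f/3.2 → f/2.8 → f/2.5 → f/2.2 → f/2 — 3 stops opened up (brighter).
Need 3 stops darker from the shutter speed: 6 → 5 → 4 → 3.2 → 2.5 → 2 → 1.6 → 1.3 → 1 → 0.8.

0.8 s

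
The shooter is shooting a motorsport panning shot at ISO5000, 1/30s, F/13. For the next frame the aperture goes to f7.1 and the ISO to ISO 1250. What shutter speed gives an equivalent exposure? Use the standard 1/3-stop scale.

1/25s

Aperture: f/13 → f/11 → f/10 → f/9 → f/8 → f/7.1 — 1 2/3 stops wider (brighter).
ISO: 5000 → 4000 → 3200 → 2500 → 2000 → 1600 → 1250 — 2 stops lower (darker).
Net change so far: 1/3 stop darker. Offset with the shutter speed: 1/30 → 1/25.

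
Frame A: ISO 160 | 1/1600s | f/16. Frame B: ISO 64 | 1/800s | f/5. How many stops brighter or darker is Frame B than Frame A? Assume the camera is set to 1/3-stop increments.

3 stops brighter

Aperture: f/16 → f/14 → f/13 → f/11 → f/10 → f/9 → f/8 → f/7.1 → f/6.3 → f/5.6 → f/5 — 3 1/3 stops larger aperture (brighter).
Shutter speed: 1/1600 → 1/1250 → 1/1000 → 1/800 — 1 stop longer (brighter).
ISO: 160 → 125 → 100 → 80 → 64 — 1 1/3 stops dropped (darker).
Net: +3 1/3 +1 −1 1/3 = +3 stops.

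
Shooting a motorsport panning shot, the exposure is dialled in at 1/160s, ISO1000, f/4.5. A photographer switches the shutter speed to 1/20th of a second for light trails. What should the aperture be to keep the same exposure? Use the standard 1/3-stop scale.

f/13

Shutter speed: 1/160 → 1/125 → 1/100 → 1/80 → 1/60 → 1/50 → 1/40 → 1/30 → 1/25 → 1/20 — 3 stops longer (brighter).
Need 3 stops darker from the aperture: f/4.5 → f/5 → f/5.6 → f/6.3 → f/7.1 → f/8 → f/9 → f/10 → f/11 → f/13.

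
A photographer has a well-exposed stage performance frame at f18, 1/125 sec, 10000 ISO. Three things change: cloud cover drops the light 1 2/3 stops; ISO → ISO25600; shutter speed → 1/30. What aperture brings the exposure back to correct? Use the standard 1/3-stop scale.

Scene light: 1 2/3 stops darker.
ISO: 10000 → 12800 → 16000 → 20000 → 25600 — 1 1/3 stops raised (brighter).
Shutter speed: 1/125 → 1/100 → 1/80 → 1/60 → 1/50 → 1/40 → 1/30 — 2 stops longer (brighter).
Net so far: 1 2/3 stops brighter. Aperture: f/18 → f/20 → f/22 → f/25 → f/29 → f/32.

f/32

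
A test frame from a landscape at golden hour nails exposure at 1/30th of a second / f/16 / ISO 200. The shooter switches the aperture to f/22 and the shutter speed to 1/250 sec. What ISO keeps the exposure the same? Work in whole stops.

ISO 3200

Aperture: f/16 → f/22 — 1 stop stopped down (darker).
Shutter speed: 1/30 → 1/60 → 1/125 → 1/250 — 3 stops faster (darker).
Net change so far: 4 stops darker. Offset with the ISO: 200 → 400 → 800 → 1600 → 3200.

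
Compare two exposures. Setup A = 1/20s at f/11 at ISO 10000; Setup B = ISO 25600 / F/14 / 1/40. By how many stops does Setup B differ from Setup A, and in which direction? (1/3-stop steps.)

1/3 stop darker

Aperture: f/11 → f/13 → f/14 — 2/3 stop stopped down (darker).
Shutter speed: 1/20 → 1/25 → 1/30 → 1/40 — 1 stop shorter (darker).
ISO: 10000 → 12800 → 16000 → 20000 → 25600 — 1 1/3 stops higher (brighter).
Net: −2/3 −1 +1 1/3 = −1/3 stops.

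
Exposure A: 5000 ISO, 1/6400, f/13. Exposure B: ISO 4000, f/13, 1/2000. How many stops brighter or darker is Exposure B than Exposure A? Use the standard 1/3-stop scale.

1 1/3 stops brighter

Aperture: unchanged.
Shutter speed: 1/6400 → 1/5000 → 1/4000 → 1/3200 → 1/2500 → 1/2000 — 1 2/3 stops slower (brighter).
ISO: 5000 → 4000 — 1/3 stop lower (darker).
Net: +1 2/3 −1/3 = +1 1/3 stops.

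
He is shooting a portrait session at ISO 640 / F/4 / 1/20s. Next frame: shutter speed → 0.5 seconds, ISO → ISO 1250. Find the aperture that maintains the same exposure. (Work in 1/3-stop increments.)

Shutter speed: 1/20 → 1/15 → 1/13 → 1/10 → 1/8 → 1/6 → 1/5 → 1/4 → 0.3 → 0.4 → 0.5 — 3 1/3 stops longer (brighter).
ISO: 640 → 800 → 1000 → 1250 — 1 stop raised (brighter).
Net change so far: 4 1/3 stops brighter. Offset with the aperture: f/4 → f/4.5 → f/5 → f/5.6 → f/6.3 → f/7.1 → f/8 → f/9 → f/10 → f/11 → f/13 → f/14 → f/16 → f/18.

f/18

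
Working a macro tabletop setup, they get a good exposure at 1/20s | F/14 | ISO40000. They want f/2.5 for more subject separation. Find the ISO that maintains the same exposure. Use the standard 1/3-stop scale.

Aperture: f/14 → f/13 → f/11 → f/10 → f/9 → f/8 → f/7.1 → f/6.3 → f/5.6 → f/5 → f/4.5 → f/4 → f/3.5 → f/3.2 → f/2.8 → f/2.5 — 5 stops larger aperture (brighter).
Need 5 stops darker from the ISO: 40000 → 32000 → 25600 → 20000 → 16000 → 12800 → 10000 → 8000 → 6400 → 5000 → 4000 → 3200 → 2500 → 2000 → 1600 → 1250.

ISO 1250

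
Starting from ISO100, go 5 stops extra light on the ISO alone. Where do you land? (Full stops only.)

ISO: 100 → 200 → 400 → 800 → 1600 → 3200 — 5 stops higher (brighter).

ISO 3200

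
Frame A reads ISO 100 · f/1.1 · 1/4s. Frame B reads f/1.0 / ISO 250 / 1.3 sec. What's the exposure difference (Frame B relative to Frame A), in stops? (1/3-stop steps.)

4 stops brighter

Aperture: f/1.1 → f/1.0 — 1/3 stop wider (brighter).
Shutter speed: 1/4 → 0.3 → 0.4 → 0.5 → 0.6 → 0.8 → 1 → 1.3 — 2 1/3 stops longer (brighter).
ISO: 100 → 125 → 160 → 200 → 250 — 1 1/3 stops higher (brighter).
Net: +1/3 +2 1/3 +1 1/3 = +4 stops.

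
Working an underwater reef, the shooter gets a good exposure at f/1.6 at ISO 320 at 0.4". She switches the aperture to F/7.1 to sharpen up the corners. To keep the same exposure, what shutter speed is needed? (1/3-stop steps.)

8 s

Aperture: f/1.6 → f/1.8 → f/2 → f/2.2 → f/2.5 → f/2.8 → f/3.2 → f/3.5 → f/4 → f/4.5 → f/5 → f/5.6 → f/6.3 → f/7.1 — 4 1/3 stops smaller aperture (darker).
Need 4 1/3 stops brighter from the shutter speed: 0.4 → 0.5 → 0.6 → 0.8 → 1 → 1.3 → 1.6 → 2 → 2.5 → 3.2 → 4 → 5 → 6 → 8.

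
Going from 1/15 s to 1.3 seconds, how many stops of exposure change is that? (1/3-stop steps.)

1/15 → 1/13 → 1/10 → 1/8 → 1/6 → 1/5 → 1/4 → 0.3 → 0.4 → 0.5 → 0.6 → 0.8 → 1 → 1.3 — count the steps: 13 third-stops = 4 1/3 stops.

4 1/3 stops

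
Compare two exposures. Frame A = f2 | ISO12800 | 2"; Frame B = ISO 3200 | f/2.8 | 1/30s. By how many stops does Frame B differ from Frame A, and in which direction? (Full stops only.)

Aperture: f/2 → f/2.8 — 1 stop stopped down (darker).
Shutter speed: 2 → 1 → 1/2 → 1/4 → 1/8 → 1/15 → 1/30 — 6 stops shorter (darker).
ISO: 12800 → 6400 → 3200 — 2 stops lower (darker).
Net: −1 −6 −2 = −9 stops.

9 stops darker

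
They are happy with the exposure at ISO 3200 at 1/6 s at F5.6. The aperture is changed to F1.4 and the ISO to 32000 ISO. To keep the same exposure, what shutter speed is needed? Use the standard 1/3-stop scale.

Aperture: f/5.6 → f/5 → f/4.5 → f/4 → f/3.5 → f/3.2 → f/2.8 → f/2.5 → f/2.2 → f/2 → f/1.8 → f/1.6 → f/1.4 — 4 stops opened up (brighter).
ISO: 3200 → 4000 → 5000 → 6400 → 8000 → 10000 → 12800 → 16000 → 20000 → 25600 → 32000 — 3 1/3 stops higher (brighter).
Net change so far: 7 1/3 stops brighter. Offset with the shutter speed: 1/6 → 1/8 → 1/10 → 1/13 → 1/15 → 1/20 → 1/25 → 1/30 → 1/40 → 1/50 → 1/60 → 1/80 → 1/100 → 1/125 → 1/160 → 1/200 → 1/250 → 1/320 → 1/400 → 1/500 → 1/640 → 1/800 → 1/1000.

1/1000s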